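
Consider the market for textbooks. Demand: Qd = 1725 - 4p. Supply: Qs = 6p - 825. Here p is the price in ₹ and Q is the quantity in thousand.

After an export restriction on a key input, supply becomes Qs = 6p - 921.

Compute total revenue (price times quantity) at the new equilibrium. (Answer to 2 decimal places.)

176382.36

Original equilibrium: 1725 - 4p = 6p - 825 gives 2550 = 10p, so p = 255 and Q = 705.
The shock moves the curves to Qd = 1725 - 4p and Qs = 6p - 921.
Clearing the new market: 1725 - 4p = 6p - 921, so p = 264.6 and Q = 666.6.
New expenditure = 264.6 × 666.6 = 176382.36.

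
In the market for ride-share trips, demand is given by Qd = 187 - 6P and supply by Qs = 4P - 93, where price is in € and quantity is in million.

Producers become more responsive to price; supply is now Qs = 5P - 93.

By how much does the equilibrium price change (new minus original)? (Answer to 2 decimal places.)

Original equilibrium: 187 - 6P = 4P - 93 gives 280 = 10P, so P = 28 and Q = 19.
The new curves are Qd = 187 - 6P (demand) and Qs = 5P - 93 (supply).
New equilibrium: 187 - 6P = 5P - 93 ⇒ 280 = 11P ⇒ P = 280/11 ≈ 25.4545, Q = 377/11 ≈ 34.2727.
ΔP = 25.4545 − 28 = -2.55.

-2.55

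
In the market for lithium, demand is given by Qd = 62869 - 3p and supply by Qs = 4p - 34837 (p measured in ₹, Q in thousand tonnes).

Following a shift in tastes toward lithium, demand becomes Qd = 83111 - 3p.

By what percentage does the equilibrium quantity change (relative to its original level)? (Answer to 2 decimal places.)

Initially, 62869 - 3p = 4p - 34837, so 97706 = 7p and p = 13958, Q = 20995.
After the shift, demand is Qd = 83111 - 3p and supply is Qs = 4p - 34837.
New equilibrium: 83111 - 3p = 4p - 34837 ⇒ 117948 = 7p ⇒ p = 117948/7 ≈ 16849.7143, Q = 227933/7 ≈ 32561.8571.
%ΔQ = (32561.8571 − 20995) / 20995 × 100 = +55.09%.

+55.09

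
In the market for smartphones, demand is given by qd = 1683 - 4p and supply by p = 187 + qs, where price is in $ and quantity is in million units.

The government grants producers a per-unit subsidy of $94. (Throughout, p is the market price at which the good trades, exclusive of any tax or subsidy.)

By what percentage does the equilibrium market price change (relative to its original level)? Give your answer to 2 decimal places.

Before the shock: 1683 - 4p = p - 187 ⇒ 1870 = 5p ⇒ p = 374, q = 187.
Since sellers receive the price plus the subsidy, the effective supply curve becomes qs = p - 93.
Setting them equal: 1683 - 4p = p - 93 → 1776 = 5p, so p = 355.2 and q = 262.2.
%Δp = (355.2 − 374) / 374 × 100 = -5.03%.

-5.03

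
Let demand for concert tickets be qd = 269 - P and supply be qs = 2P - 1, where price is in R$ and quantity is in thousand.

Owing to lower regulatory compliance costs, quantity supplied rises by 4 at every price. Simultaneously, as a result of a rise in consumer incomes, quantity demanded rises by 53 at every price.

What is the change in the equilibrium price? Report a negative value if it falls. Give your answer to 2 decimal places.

Initially, 269 - P = 2P - 1, so 270 = 3P and P = 90, q = 179.
The new curves are qd = 322 - P (demand) and qs = 2P + 3 (supply).
Clearing the new market: 322 - P = 2P + 3, so P = 319/3 ≈ 106.3333 and q = 647/3 ≈ 215.6667.
ΔP = 106.3333 − 90 = +16.33.

+16.33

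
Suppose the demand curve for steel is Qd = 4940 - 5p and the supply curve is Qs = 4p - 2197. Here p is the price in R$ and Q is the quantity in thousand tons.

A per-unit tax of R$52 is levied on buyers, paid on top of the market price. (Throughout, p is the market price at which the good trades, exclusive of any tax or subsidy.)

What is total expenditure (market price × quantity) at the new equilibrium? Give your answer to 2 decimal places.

Original equilibrium: 4940 - 5p = 4p - 2197 gives 7137 = 9p, so p = 793 and Q = 975.
Since buyers pay the price plus the tax, the effective demand curve becomes Qd = 4680 - 5p.
Clearing the new market: 4680 - 5p = 4p - 2197, so p = 6877/9 ≈ 764.1111 and Q = 7735/9 ≈ 859.4444.
New expenditure = 764.1111 × 859.4444 = 656711.05.

656711.05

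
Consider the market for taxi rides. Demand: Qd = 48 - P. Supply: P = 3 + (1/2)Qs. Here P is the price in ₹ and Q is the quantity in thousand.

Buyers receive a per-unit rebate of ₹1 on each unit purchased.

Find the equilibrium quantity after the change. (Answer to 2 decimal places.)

30.67

Before the shock: 48 - P = 2P - 6 ⇒ 54 = 3P ⇒ P = 18, Q = 30.
Since buyers' out-of-pocket price is the market price minus the rebate, the effective demand curve becomes Qd = 49 - P.
Setting them equal: 49 - P = 2P - 6 → 55 = 3P, so P = 55/3 ≈ 18.3333 and Q = 92/3 ≈ 30.6667.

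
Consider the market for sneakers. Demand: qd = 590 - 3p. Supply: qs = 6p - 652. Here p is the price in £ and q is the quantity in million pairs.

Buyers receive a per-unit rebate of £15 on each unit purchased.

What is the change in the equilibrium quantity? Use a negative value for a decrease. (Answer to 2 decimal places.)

Initially, 590 - 3p = 6p - 652, so 1242 = 9p and p = 138, q = 176.
Since buyers' out-of-pocket price is the market price minus the rebate, the effective demand curve becomes qd = 635 - 3p.
New equilibrium: 635 - 3p = 6p - 652 ⇒ 1287 = 9p ⇒ p = 143, q = 206.
Δq = 206 − 176 = +30.00.

+30.00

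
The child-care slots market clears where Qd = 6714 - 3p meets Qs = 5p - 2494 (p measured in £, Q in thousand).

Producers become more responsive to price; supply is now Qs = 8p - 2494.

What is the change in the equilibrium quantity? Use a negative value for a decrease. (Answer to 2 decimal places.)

Original equilibrium: 6714 - 3p = 5p - 2494 gives 9208 = 8p, so p = 1151 and Q = 3261.
The new curves are Qd = 6714 - 3p (demand) and Qs = 8p - 2494 (supply).
Clearing the new market: 6714 - 3p = 8p - 2494, so p = 9208/11 ≈ 837.0909 and Q = 46230/11 ≈ 4202.7273.
ΔQ = 4202.7273 − 3261 = +941.73.

+941.73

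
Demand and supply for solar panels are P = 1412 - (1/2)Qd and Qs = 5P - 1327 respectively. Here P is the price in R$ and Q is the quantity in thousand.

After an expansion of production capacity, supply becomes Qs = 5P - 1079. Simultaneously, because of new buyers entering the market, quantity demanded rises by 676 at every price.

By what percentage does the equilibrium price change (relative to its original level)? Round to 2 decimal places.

+10.31

Initially, 2824 - 2P = 5P - 1327, so 4151 = 7P and P = 593, Q = 1638.
The new curves are Qd = 3500 - 2P (demand) and Qs = 5P - 1079 (supply).
New equilibrium: 3500 - 2P = 5P - 1079 ⇒ 4579 = 7P ⇒ P = 4579/7 ≈ 654.1429, Q = 15342/7 ≈ 2191.7143.
%ΔP = (654.1429 − 593) / 593 × 100 = +10.31%.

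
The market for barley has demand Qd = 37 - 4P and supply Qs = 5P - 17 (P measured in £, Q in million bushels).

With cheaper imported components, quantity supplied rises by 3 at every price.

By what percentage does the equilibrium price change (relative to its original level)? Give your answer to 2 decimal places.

-5.56

Solve the original market: 37 - 4P = 5P - 17, hence P = 6 and Q = 13.
With the change applied: demand Qd = 37 - 4P, supply Qs = 5P - 14.
New equilibrium: 37 - 4P = 5P - 14 ⇒ 51 = 9P ⇒ P = 17/3 ≈ 5.6667, Q = 43/3 ≈ 14.3333.
%ΔP = (5.6667 − 6) / 6 × 100 = -5.56%.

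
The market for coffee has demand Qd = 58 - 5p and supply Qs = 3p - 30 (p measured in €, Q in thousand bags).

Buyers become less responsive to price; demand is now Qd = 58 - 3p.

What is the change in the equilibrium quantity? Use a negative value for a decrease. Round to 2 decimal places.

+11.00

Solve the original market: 58 - 5p = 3p - 30, hence p = 11 and Q = 3.
After the shift, demand is Qd = 58 - 3p and supply is Qs = 3p - 30.
Clearing the new market: 58 - 3p = 3p - 30, so p = 44/3 ≈ 14.6667 and Q = 14.
ΔQ = 14 − 3 = +11.00.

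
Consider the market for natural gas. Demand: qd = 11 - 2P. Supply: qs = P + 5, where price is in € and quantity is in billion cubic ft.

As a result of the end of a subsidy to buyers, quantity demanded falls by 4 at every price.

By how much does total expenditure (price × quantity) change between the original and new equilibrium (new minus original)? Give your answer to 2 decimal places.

-10.22

Original equilibrium: 11 - 2P = P + 5 gives 6 = 3P, so P = 2 and q = 7.
The shock moves the curves to qd = 7 - 2P and qs = P + 5.
Clearing the new market: 7 - 2P = P + 5, so P = 2/3 ≈ 0.6667 and q = 17/3 ≈ 5.6667.
Expenditure moves from 2×7 = 14 to 0.6667×5.6667 = 3.7778; change = -10.22.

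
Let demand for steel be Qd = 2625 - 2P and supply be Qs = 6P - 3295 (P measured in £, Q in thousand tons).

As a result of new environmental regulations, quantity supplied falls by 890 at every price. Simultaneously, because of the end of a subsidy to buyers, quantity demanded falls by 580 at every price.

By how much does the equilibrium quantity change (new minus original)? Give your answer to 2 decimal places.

Initially, 2625 - 2P = 6P - 3295, so 5920 = 8P and P = 740, Q = 1145.
With the change applied: demand Qd = 2045 - 2P, supply Qs = 6P - 4185.
Clearing the new market: 2045 - 2P = 6P - 4185, so P = 778.75 and Q = 487.5.
ΔQ = 487.5 − 1145 = -657.50.

-657.50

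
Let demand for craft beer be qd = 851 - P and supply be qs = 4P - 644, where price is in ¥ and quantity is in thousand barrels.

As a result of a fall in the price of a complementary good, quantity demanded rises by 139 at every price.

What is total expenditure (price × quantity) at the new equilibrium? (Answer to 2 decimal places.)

216733.76

Before the shock: 851 - P = 4P - 644 ⇒ 1495 = 5P ⇒ P = 299, q = 552.
The shock moves the curves to qd = 990 - P and qs = 4P - 644.
Equate the new curves: 990 - P = 4P - 644, giving 1634 = 5P, P = 326.8, q = 663.2.
New expenditure = 326.8 × 663.2 = 216733.76.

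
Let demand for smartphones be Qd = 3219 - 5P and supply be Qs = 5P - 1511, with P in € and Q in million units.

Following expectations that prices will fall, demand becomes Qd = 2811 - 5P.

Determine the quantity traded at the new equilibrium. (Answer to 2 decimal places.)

650.00

Solve the original market: 3219 - 5P = 5P - 1511, hence P = 473 and Q = 854.
The new curves are Qd = 2811 - 5P (demand) and Qs = 5P - 1511 (supply).
Equate the new curves: 2811 - 5P = 5P - 1511, giving 4322 = 10P, P = 432.2, Q = 650.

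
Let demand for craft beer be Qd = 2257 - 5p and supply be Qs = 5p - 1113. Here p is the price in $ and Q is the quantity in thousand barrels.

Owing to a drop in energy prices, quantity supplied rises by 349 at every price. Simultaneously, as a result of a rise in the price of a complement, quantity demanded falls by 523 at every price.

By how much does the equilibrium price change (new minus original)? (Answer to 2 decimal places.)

Initially, 2257 - 5p = 5p - 1113, so 3370 = 10p and p = 337, Q = 572.
After the shift, demand is Qd = 1734 - 5p and supply is Qs = 5p - 764.
New equilibrium: 1734 - 5p = 5p - 764 ⇒ 2498 = 10p ⇒ p = 249.8, Q = 485.
Δp = 249.8 − 337 = -87.20.

-87.20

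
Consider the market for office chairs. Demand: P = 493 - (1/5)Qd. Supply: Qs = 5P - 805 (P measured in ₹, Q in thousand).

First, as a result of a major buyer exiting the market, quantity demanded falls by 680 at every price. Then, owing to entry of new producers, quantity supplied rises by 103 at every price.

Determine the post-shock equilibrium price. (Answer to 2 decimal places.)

248.70

Original equilibrium: 2465 - 5P = 5P - 805 gives 3270 = 10P, so P = 327 and Q = 830.
The shock moves the curves to Qd = 1785 - 5P and Qs = 5P - 702.
Setting them equal: 1785 - 5P = 5P - 702 → 2487 = 10P, so P = 248.7 and Q = 541.5.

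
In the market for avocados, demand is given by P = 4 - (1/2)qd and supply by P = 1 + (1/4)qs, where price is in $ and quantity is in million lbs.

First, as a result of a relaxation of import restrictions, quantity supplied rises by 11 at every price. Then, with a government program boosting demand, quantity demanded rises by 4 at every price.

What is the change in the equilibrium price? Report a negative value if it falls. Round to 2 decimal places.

Solve the original market: 8 - 2P = 4P - 4, hence P = 2 and q = 4.
With the change applied: demand qd = 12 - 2P, supply qs = 4P + 7.
New equilibrium: 12 - 2P = 4P + 7 ⇒ 5 = 6P ⇒ P = 5/6 ≈ 0.8333, q = 31/3 ≈ 10.3333.
ΔP = 0.8333 − 2 = -1.17.

-1.17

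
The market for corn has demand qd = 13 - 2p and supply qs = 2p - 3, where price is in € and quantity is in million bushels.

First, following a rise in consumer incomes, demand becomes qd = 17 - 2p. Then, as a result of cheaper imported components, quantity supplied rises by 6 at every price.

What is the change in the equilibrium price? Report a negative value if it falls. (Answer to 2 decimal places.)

Initially, 13 - 2p = 2p - 3, so 16 = 4p and p = 4, q = 5.
The shock moves the curves to qd = 17 - 2p and qs = 2p + 3.
New equilibrium: 17 - 2p = 2p + 3 ⇒ 14 = 4p ⇒ p = 3.5, q = 10.
Δp = 3.5 − 4 = -0.50.

-0.50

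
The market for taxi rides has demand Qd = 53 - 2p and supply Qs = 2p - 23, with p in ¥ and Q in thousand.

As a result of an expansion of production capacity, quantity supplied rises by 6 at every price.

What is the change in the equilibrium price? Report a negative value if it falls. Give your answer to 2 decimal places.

-1.50

Solve the original market: 53 - 2p = 2p - 23, hence p = 19 and Q = 15.
After the shift, demand is Qd = 53 - 2p and supply is Qs = 2p - 17.
Clearing the new market: 53 - 2p = 2p - 17, so p = 17.5 and Q = 18.
Δp = 17.5 − 19 = -1.50.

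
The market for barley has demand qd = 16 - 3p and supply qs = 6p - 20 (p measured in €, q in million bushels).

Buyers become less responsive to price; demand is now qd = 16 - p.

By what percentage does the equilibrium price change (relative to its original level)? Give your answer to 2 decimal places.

Original equilibrium: 16 - 3p = 6p - 20 gives 36 = 9p, so p = 4 and q = 4.
With the change applied: demand qd = 16 - p, supply qs = 6p - 20.
New equilibrium: 16 - p = 6p - 20 ⇒ 36 = 7p ⇒ p = 36/7 ≈ 5.1429, q = 76/7 ≈ 10.8571.
%Δp = (5.1429 − 4) / 4 × 100 = +28.57%.

+28.57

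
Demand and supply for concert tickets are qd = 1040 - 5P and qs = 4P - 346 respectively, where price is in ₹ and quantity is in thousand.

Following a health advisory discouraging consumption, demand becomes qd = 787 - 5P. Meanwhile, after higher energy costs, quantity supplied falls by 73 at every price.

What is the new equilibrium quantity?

Before the shock: 1040 - 5P = 4P - 346 ⇒ 1386 = 9P ⇒ P = 154, q = 270.
With the change applied: demand qd = 787 - 5P, supply qs = 4P - 419.
Clearing the new market: 787 - 5P = 4P - 419, so P = 134 and q = 117.

117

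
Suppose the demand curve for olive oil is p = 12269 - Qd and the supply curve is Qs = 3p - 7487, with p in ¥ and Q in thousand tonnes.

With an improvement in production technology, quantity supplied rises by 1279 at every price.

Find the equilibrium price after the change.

4619.25

Initially, 12269 - p = 3p - 7487, so 19756 = 4p and p = 4939, Q = 7330.
With the change applied: demand Qd = 12269 - p, supply Qs = 3p - 6208.
New equilibrium: 12269 - p = 3p - 6208 ⇒ 18477 = 4p ⇒ p = 4619.25, Q = 7649.75.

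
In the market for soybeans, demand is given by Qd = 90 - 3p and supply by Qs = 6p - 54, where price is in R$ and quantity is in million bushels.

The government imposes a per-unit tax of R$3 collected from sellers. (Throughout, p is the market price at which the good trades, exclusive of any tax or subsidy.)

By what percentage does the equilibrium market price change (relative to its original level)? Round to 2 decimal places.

+12.50

Original equilibrium: 90 - 3p = 6p - 54 gives 144 = 9p, so p = 16 and Q = 42.
Since sellers keep the price net of the tax, the effective supply curve becomes Qs = 6p - 72.
Equate the new curves: 90 - 3p = 6p - 72, giving 162 = 9p, p = 18, Q = 36.
%Δp = (18 − 16) / 16 × 100 = +12.50%.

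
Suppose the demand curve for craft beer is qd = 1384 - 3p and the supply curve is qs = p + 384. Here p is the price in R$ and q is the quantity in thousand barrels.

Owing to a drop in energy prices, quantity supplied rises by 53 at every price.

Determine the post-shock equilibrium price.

236.75

Solve the original market: 1384 - 3p = p + 384, hence p = 250 and q = 634.
The new curves are qd = 1384 - 3p (demand) and qs = p + 437 (supply).
New equilibrium: 1384 - 3p = p + 437 ⇒ 947 = 4p ⇒ p = 236.75, q = 673.75.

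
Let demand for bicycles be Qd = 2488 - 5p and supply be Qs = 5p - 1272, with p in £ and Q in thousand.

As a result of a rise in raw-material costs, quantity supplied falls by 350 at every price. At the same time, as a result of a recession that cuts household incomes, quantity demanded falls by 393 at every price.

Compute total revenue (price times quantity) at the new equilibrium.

87907.05

Solve the original market: 2488 - 5p = 5p - 1272, hence p = 376 and Q = 608.
The shock moves the curves to Qd = 2095 - 5p and Qs = 5p - 1622.
Setting them equal: 2095 - 5p = 5p - 1622 → 3717 = 10p, so p = 371.7 and Q = 236.5.
New expenditure = 371.7 × 236.5 = 87907.05.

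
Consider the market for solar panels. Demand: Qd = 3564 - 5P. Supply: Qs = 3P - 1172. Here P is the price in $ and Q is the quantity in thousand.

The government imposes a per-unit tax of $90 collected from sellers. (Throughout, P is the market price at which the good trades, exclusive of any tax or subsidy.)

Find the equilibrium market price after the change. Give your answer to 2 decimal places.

Solve the original market: 3564 - 5P = 3P - 1172, hence P = 592 and Q = 604.
Since sellers keep the price net of the tax, the effective supply curve becomes Qs = 3P - 1442.
Equate the new curves: 3564 - 5P = 3P - 1442, giving 5006 = 8P, P = 625.75, Q = 435.25.

625.75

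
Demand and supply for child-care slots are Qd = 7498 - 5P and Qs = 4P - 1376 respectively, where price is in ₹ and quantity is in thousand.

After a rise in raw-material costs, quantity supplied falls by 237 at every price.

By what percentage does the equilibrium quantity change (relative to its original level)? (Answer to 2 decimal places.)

-5.13

Before the shock: 7498 - 5P = 4P - 1376 ⇒ 8874 = 9P ⇒ P = 986, Q = 2568.
After the shift, demand is Qd = 7498 - 5P and supply is Qs = 4P - 1613.
Setting them equal: 7498 - 5P = 4P - 1613 → 9111 = 9P, so P = 3037/3 ≈ 1012.3333 and Q = 7309/3 ≈ 2436.3333.
%ΔQ = (2436.3333 − 2568) / 2568 × 100 = -5.13%.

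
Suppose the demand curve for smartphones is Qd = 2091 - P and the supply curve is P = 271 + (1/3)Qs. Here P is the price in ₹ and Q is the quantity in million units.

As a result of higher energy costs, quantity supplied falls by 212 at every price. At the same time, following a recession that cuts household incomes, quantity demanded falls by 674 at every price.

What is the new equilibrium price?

Initially, 2091 - P = 3P - 813, so 2904 = 4P and P = 726, Q = 1365.
With the change applied: demand Qd = 1417 - P, supply Qs = 3P - 1025.
Equate the new curves: 1417 - P = 3P - 1025, giving 2442 = 4P, P = 610.5, Q = 806.5.

610.5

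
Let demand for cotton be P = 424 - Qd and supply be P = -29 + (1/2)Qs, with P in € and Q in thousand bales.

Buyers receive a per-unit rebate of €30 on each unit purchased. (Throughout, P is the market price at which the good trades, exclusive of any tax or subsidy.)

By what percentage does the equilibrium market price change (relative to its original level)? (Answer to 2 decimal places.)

Initially, 424 - P = 2P + 58, so 366 = 3P and P = 122, Q = 302.
Since buyers' out-of-pocket price is the market price minus the rebate, the effective demand curve becomes Qd = 454 - P.
Clearing the new market: 454 - P = 2P + 58, so P = 132 and Q = 322.
%ΔP = (132 − 122) / 122 × 100 = +8.20%.

+8.20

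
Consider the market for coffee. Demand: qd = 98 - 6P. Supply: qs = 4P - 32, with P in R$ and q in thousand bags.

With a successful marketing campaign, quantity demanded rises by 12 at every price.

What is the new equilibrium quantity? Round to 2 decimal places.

24.80

Before the shock: 98 - 6P = 4P - 32 ⇒ 130 = 10P ⇒ P = 13, q = 20.
The shock moves the curves to qd = 110 - 6P and qs = 4P - 32.
New equilibrium: 110 - 6P = 4P - 32 ⇒ 142 = 10P ⇒ P = 14.2, q = 24.8.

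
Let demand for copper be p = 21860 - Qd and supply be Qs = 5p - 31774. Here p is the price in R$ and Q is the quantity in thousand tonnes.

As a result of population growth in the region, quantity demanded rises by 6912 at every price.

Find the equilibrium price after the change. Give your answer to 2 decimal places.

Solve the original market: 21860 - p = 5p - 31774, hence p = 8939 and Q = 12921.
After the shift, demand is Qd = 28772 - p and supply is Qs = 5p - 31774.
New equilibrium: 28772 - p = 5p - 31774 ⇒ 60546 = 6p ⇒ p = 10091, Q = 18681.

10091.00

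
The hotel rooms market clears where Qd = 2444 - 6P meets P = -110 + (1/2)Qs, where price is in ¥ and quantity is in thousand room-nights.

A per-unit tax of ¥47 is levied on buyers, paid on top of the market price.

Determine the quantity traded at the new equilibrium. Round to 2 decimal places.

705.50

Original equilibrium: 2444 - 6P = 2P + 220 gives 2224 = 8P, so P = 278 and Q = 776.
Since buyers pay the price plus the tax, the effective demand curve becomes Qd = 2162 - 6P.
Setting them equal: 2162 - 6P = 2P + 220 → 1942 = 8P, so P = 242.75 and Q = 705.5.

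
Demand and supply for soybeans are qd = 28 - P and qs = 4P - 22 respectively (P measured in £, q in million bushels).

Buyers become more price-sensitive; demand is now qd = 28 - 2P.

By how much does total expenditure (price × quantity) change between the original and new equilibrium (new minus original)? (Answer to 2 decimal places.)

-85.56

Before the shock: 28 - P = 4P - 22 ⇒ 50 = 5P ⇒ P = 10, q = 18.
After the shift, demand is qd = 28 - 2P and supply is qs = 4P - 22.
Setting them equal: 28 - 2P = 4P - 22 → 50 = 6P, so P = 25/3 ≈ 8.3333 and q = 34/3 ≈ 11.3333.
Expenditure moves from 10×18 = 180 to 8.3333×11.3333 = 94.4444; change = -85.56.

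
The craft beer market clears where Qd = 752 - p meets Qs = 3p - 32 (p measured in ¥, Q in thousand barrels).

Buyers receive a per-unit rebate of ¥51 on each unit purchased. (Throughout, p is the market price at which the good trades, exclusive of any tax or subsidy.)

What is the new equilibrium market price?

Original equilibrium: 752 - p = 3p - 32 gives 784 = 4p, so p = 196 and Q = 556.
Since buyers' out-of-pocket price is the market price minus the rebate, the effective demand curve becomes Qd = 803 - p.
Clearing the new market: 803 - p = 3p - 32, so p = 208.75 and Q = 594.25.

208.75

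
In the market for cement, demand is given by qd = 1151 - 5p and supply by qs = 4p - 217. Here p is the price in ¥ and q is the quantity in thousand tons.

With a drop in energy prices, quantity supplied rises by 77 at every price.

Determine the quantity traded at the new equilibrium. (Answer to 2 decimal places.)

433.78

Solve the original market: 1151 - 5p = 4p - 217, hence p = 152 and q = 391.
With the change applied: demand qd = 1151 - 5p, supply qs = 4p - 140.
Setting them equal: 1151 - 5p = 4p - 140 → 1291 = 9p, so p = 1291/9 ≈ 143.4444 and q = 3904/9 ≈ 433.7778.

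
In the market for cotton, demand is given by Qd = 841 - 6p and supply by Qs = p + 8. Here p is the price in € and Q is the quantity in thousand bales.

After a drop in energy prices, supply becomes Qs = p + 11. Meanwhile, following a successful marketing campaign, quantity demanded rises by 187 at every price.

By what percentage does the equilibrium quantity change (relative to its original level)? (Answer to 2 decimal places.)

Solve the original market: 841 - 6p = p + 8, hence p = 119 and Q = 127.
The new curves are Qd = 1028 - 6p (demand) and Qs = p + 11 (supply).
Equate the new curves: 1028 - 6p = p + 11, giving 1017 = 7p, p = 1017/7 ≈ 145.2857, Q = 1094/7 ≈ 156.2857.
%ΔQ = (156.2857 − 127) / 127 × 100 = +23.06%.

+23.06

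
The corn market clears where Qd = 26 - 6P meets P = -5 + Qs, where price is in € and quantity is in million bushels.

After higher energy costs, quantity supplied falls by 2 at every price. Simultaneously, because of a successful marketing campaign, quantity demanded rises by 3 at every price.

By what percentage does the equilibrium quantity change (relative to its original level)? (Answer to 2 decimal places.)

Initially, 26 - 6P = P + 5, so 21 = 7P and P = 3, Q = 8.
With the change applied: demand Qd = 29 - 6P, supply Qs = P + 3.
Clearing the new market: 29 - 6P = P + 3, so P = 26/7 ≈ 3.7143 and Q = 47/7 ≈ 6.7143.
%ΔQ = (6.7143 − 8) / 8 × 100 = -16.07%.

-16.07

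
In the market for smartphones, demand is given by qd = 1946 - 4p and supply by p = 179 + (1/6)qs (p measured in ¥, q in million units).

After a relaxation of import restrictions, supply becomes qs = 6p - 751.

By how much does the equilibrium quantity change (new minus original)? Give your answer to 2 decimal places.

+129.20

Initially, 1946 - 4p = 6p - 1074, so 3020 = 10p and p = 302, q = 738.
With the change applied: demand qd = 1946 - 4p, supply qs = 6p - 751.
New equilibrium: 1946 - 4p = 6p - 751 ⇒ 2697 = 10p ⇒ p = 269.7, q = 867.2.
Δq = 867.2 − 738 = +129.20.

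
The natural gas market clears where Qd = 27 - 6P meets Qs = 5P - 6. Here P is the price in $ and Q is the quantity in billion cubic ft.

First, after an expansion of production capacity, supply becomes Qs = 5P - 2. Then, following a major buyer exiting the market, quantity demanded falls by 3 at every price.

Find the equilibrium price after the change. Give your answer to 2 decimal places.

Initially, 27 - 6P = 5P - 6, so 33 = 11P and P = 3, Q = 9.
The shock moves the curves to Qd = 24 - 6P and Qs = 5P - 2.
Clearing the new market: 24 - 6P = 5P - 2, so P = 26/11 ≈ 2.3636 and Q = 108/11 ≈ 9.8182.

2.36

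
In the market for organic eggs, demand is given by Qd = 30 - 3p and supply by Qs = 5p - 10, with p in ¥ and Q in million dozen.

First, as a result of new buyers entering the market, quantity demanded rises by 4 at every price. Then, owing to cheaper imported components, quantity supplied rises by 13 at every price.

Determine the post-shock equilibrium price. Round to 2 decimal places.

3.88

Solve the original market: 30 - 3p = 5p - 10, hence p = 5 and Q = 15.
After the shift, demand is Qd = 34 - 3p and supply is Qs = 5p + 3.
Equate the new curves: 34 - 3p = 5p + 3, giving 31 = 8p, p = 3.875, Q = 22.375.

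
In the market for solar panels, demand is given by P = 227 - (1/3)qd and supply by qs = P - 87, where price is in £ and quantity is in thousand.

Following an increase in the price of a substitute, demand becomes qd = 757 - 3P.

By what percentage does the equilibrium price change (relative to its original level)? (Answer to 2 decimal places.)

+9.90

Original equilibrium: 681 - 3P = P - 87 gives 768 = 4P, so P = 192 and q = 105.
The new curves are qd = 757 - 3P (demand) and qs = P - 87 (supply).
Setting them equal: 757 - 3P = P - 87 → 844 = 4P, so P = 211 and q = 124.
%ΔP = (211 − 192) / 192 × 100 = +9.90%.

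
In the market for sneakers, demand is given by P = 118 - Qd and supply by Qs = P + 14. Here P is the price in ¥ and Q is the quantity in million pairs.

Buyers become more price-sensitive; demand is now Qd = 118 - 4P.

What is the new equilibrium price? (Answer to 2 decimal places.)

20.80

Original equilibrium: 118 - P = P + 14 gives 104 = 2P, so P = 52 and Q = 66.
After the shift, demand is Qd = 118 - 4P and supply is Qs = P + 14.
Equate the new curves: 118 - 4P = P + 14, giving 104 = 5P, P = 20.8, Q = 34.8.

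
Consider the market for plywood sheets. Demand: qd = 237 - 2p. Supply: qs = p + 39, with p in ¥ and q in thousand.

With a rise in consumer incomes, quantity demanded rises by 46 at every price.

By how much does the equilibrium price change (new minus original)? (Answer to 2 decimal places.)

Before the shock: 237 - 2p = p + 39 ⇒ 198 = 3p ⇒ p = 66, q = 105.
After the shift, demand is qd = 283 - 2p and supply is qs = p + 39.
New equilibrium: 283 - 2p = p + 39 ⇒ 244 = 3p ⇒ p = 244/3 ≈ 81.3333, q = 361/3 ≈ 120.3333.
Δp = 81.3333 − 66 = +15.33.

+15.33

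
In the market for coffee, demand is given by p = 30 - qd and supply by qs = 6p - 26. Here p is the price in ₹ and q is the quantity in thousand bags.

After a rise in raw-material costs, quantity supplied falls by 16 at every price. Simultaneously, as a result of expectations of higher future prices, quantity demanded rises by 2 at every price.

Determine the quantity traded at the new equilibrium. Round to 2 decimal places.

Initially, 30 - p = 6p - 26, so 56 = 7p and p = 8, q = 22.
The new curves are qd = 32 - p (demand) and qs = 6p - 42 (supply).
Equate the new curves: 32 - p = 6p - 42, giving 74 = 7p, p = 74/7 ≈ 10.5714, q = 150/7 ≈ 21.4286.

21.43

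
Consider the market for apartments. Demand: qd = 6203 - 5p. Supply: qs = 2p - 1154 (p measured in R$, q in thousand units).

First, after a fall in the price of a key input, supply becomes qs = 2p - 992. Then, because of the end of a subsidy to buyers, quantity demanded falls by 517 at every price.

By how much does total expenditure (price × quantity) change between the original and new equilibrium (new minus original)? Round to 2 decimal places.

-122484.00

Initially, 6203 - 5p = 2p - 1154, so 7357 = 7p and p = 1051, q = 948.
After the shift, demand is qd = 5686 - 5p and supply is qs = 2p - 992.
Setting them equal: 5686 - 5p = 2p - 992 → 6678 = 7p, so p = 954 and q = 916.
Expenditure moves from 1051×948 = 996348 to 954×916 = 873864; change = -122484.00.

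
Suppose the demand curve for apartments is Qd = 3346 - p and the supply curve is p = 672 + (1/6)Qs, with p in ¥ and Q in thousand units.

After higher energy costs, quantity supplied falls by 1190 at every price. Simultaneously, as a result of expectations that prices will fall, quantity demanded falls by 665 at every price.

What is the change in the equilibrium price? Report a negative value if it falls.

+75

Before the shock: 3346 - p = 6p - 4032 ⇒ 7378 = 7p ⇒ p = 1054, Q = 2292.
After the shift, demand is Qd = 2681 - p and supply is Qs = 6p - 5222.
Equate the new curves: 2681 - p = 6p - 5222, giving 7903 = 7p, p = 1129, Q = 1552.
Δp = 1129 − 1054 = +75.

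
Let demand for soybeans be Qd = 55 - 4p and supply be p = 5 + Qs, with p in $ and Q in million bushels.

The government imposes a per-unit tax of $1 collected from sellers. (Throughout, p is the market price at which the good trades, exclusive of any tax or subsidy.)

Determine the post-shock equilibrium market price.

12.2

Solve the original market: 55 - 4p = p - 5, hence p = 12 and Q = 7.
Since sellers keep the price net of the tax, the effective supply curve becomes Qs = p - 6.
Equate the new curves: 55 - 4p = p - 6, giving 61 = 5p, p = 12.2, Q = 6.2.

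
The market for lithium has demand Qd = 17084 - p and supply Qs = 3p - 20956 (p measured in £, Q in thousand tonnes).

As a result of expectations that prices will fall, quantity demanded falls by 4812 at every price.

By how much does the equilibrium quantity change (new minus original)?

-3609

Initially, 17084 - p = 3p - 20956, so 38040 = 4p and p = 9510, Q = 7574.
After the shift, demand is Qd = 12272 - p and supply is Qs = 3p - 20956.
Equate the new curves: 12272 - p = 3p - 20956, giving 33228 = 4p, p = 8307, Q = 3965.
ΔQ = 3965 − 7574 = -3609.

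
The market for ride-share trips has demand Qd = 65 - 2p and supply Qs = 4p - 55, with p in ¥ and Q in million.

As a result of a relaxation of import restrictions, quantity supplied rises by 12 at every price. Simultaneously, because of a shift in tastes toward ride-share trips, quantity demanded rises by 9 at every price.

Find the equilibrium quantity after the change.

Solve the original market: 65 - 2p = 4p - 55, hence p = 20 and Q = 25.
The new curves are Qd = 74 - 2p (demand) and Qs = 4p - 43 (supply).
New equilibrium: 74 - 2p = 4p - 43 ⇒ 117 = 6p ⇒ p = 19.5, Q = 35.

35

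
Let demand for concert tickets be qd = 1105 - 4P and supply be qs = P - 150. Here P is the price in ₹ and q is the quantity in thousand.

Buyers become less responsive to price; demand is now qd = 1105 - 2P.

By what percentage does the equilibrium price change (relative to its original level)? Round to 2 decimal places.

+66.67

Original equilibrium: 1105 - 4P = P - 150 gives 1255 = 5P, so P = 251 and q = 101.
The shock moves the curves to qd = 1105 - 2P and qs = P - 150.
New equilibrium: 1105 - 2P = P - 150 ⇒ 1255 = 3P ⇒ P = 1255/3 ≈ 418.3333, q = 805/3 ≈ 268.3333.
%ΔP = (418.3333 − 251) / 251 × 100 = +66.67%.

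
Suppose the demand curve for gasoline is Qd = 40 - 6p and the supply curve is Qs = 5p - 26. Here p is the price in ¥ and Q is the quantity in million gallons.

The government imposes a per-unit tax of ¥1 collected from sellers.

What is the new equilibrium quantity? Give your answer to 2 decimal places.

Before the shock: 40 - 6p = 5p - 26 ⇒ 66 = 11p ⇒ p = 6, Q = 4.
Since sellers keep the price net of the tax, the effective supply curve becomes Qs = 5p - 31.
New equilibrium: 40 - 6p = 5p - 31 ⇒ 71 = 11p ⇒ p = 71/11 ≈ 6.4545, Q = 14/11 ≈ 1.2727.

1.27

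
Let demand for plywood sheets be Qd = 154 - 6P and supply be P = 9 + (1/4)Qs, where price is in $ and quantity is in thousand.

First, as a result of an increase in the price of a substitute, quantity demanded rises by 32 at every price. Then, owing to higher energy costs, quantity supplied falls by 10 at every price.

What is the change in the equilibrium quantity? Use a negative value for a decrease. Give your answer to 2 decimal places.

+6.80

Solve the original market: 154 - 6P = 4P - 36, hence P = 19 and Q = 40.
With the change applied: demand Qd = 186 - 6P, supply Qs = 4P - 46.
Equate the new curves: 186 - 6P = 4P - 46, giving 232 = 10P, P = 23.2, Q = 46.8.
ΔQ = 46.8 − 40 = +6.80.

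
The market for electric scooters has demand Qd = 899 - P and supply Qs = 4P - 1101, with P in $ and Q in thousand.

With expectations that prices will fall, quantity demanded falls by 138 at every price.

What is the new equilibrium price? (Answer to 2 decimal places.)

372.40

Before the shock: 899 - P = 4P - 1101 ⇒ 2000 = 5P ⇒ P = 400, Q = 499.
With the change applied: demand Qd = 761 - P, supply Qs = 4P - 1101.
Equate the new curves: 761 - P = 4P - 1101, giving 1862 = 5P, P = 372.4, Q = 388.6.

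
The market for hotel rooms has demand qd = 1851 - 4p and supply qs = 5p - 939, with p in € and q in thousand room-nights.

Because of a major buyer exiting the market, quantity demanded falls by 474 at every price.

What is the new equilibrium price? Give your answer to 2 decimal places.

Initially, 1851 - 4p = 5p - 939, so 2790 = 9p and p = 310, q = 611.
The new curves are qd = 1377 - 4p (demand) and qs = 5p - 939 (supply).
Setting them equal: 1377 - 4p = 5p - 939 → 2316 = 9p, so p = 772/3 ≈ 257.3333 and q = 1043/3 ≈ 347.6667.

257.33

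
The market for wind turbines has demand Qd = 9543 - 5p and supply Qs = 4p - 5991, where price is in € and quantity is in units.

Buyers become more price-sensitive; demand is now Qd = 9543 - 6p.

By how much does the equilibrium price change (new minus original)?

Solve the original market: 9543 - 5p = 4p - 5991, hence p = 1726 and Q = 913.
With the change applied: demand Qd = 9543 - 6p, supply Qs = 4p - 5991.
Clearing the new market: 9543 - 6p = 4p - 5991, so p = 1553.4 and Q = 222.6.
Δp = 1553.4 − 1726 = -172.6.

-172.6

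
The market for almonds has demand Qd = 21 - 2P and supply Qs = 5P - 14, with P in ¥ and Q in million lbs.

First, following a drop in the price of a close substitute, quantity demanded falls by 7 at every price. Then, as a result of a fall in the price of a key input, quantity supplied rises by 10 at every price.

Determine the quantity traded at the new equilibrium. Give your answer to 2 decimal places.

8.86

Initially, 21 - 2P = 5P - 14, so 35 = 7P and P = 5, Q = 11.
After the shift, demand is Qd = 14 - 2P and supply is Qs = 5P - 4.
New equilibrium: 14 - 2P = 5P - 4 ⇒ 18 = 7P ⇒ P = 18/7 ≈ 2.5714, Q = 62/7 ≈ 8.8571.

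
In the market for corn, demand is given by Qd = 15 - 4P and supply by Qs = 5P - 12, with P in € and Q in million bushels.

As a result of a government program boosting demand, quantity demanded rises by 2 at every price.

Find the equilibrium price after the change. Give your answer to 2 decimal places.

3.22

Solve the original market: 15 - 4P = 5P - 12, hence P = 3 and Q = 3.
With the change applied: demand Qd = 17 - 4P, supply Qs = 5P - 12.
Setting them equal: 17 - 4P = 5P - 12 → 29 = 9P, so P = 29/9 ≈ 3.2222 and Q = 37/9 ≈ 4.1111.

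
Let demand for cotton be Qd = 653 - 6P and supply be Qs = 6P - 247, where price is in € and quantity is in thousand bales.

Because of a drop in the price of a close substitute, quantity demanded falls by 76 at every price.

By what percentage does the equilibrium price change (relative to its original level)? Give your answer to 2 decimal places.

Solve the original market: 653 - 6P = 6P - 247, hence P = 75 and Q = 203.
The new curves are Qd = 577 - 6P (demand) and Qs = 6P - 247 (supply).
Clearing the new market: 577 - 6P = 6P - 247, so P = 206/3 ≈ 68.6667 and Q = 165.
%ΔP = (68.6667 − 75) / 75 × 100 = -8.44%.

-8.44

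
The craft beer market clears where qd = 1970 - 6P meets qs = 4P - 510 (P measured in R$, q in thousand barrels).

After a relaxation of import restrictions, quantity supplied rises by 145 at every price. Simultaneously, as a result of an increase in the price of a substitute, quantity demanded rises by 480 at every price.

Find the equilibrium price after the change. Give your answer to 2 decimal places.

281.50

Before the shock: 1970 - 6P = 4P - 510 ⇒ 2480 = 10P ⇒ P = 248, q = 482.
The new curves are qd = 2450 - 6P (demand) and qs = 4P - 365 (supply).
Clearing the new market: 2450 - 6P = 4P - 365, so P = 281.5 and q = 761.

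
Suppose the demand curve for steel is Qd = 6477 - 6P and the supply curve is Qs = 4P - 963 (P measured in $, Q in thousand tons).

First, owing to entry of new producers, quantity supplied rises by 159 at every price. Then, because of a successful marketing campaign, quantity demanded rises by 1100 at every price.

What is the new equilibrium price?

838.1

Initially, 6477 - 6P = 4P - 963, so 7440 = 10P and P = 744, Q = 2013.
The new curves are Qd = 7577 - 6P (demand) and Qs = 4P - 804 (supply).
Setting them equal: 7577 - 6P = 4P - 804 → 8381 = 10P, so P = 838.1 and Q = 2548.4.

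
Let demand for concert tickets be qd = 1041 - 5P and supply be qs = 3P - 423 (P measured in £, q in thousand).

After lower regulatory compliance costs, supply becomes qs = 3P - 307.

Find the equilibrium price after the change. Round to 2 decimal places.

168.50

Before the shock: 1041 - 5P = 3P - 423 ⇒ 1464 = 8P ⇒ P = 183, q = 126.
The new curves are qd = 1041 - 5P (demand) and qs = 3P - 307 (supply).
Equate the new curves: 1041 - 5P = 3P - 307, giving 1348 = 8P, P = 168.5, q = 198.5.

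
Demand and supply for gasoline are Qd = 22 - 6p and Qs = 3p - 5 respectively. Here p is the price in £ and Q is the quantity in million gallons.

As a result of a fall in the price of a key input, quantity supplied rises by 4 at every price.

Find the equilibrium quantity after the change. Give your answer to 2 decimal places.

Initially, 22 - 6p = 3p - 5, so 27 = 9p and p = 3, Q = 4.
After the shift, demand is Qd = 22 - 6p and supply is Qs = 3p - 1.
New equilibrium: 22 - 6p = 3p - 1 ⇒ 23 = 9p ⇒ p = 23/9 ≈ 2.5556, Q = 20/3 ≈ 6.6667.

6.67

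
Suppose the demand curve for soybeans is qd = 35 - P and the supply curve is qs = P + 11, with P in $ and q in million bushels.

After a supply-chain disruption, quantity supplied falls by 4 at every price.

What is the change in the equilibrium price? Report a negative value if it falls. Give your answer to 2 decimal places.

Original equilibrium: 35 - P = P + 11 gives 24 = 2P, so P = 12 and q = 23.
After the shift, demand is qd = 35 - P and supply is qs = P + 7.
Equate the new curves: 35 - P = P + 7, giving 28 = 2P, P = 14, q = 21.
ΔP = 14 − 12 = +2.00.

+2.00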